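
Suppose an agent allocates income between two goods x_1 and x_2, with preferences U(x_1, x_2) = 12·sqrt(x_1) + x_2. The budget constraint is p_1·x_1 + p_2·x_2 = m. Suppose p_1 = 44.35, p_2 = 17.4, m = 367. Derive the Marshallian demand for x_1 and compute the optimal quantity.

x_1* = 5.5413

Utility is quasi-linear in x_2; the FOC for x_1 is 6/√x_1 = p_1/p_2.
Thus x_1* = (6·p_2/p_1)² — independent of m — with the rest of income spent on x_2.
Plugging in: x_1* = (6·17.4/44.35)² = 5.5413.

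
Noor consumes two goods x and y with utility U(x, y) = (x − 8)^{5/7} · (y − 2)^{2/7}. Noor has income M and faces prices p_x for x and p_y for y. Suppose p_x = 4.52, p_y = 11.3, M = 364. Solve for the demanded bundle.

x* = 56.2364, y* = 9.7178

MRS = (5/2)·(y−2)/(x−8). Tangency with p_x/p_y gives y−2 = (2/5)·(p_x/p_y)·(x−8).
After buying the subsistence bundle (8, 2), a share 5/7 of the remaining income goes to x: x* = 8 + 5/7·(M − 8p_x − 2p_y)/p_x.
Discretionary income = 364 − 8·4.52 − 2·11.3 = 305.24; x* = 8 + 5/7·305.24/4.52 = 56.2364; y* = 2 + 2/7·305.24/11.3 = 9.7178.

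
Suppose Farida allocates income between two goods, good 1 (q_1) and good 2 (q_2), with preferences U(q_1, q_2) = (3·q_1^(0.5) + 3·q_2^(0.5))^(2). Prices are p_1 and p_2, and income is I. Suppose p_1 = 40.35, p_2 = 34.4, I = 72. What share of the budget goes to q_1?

From the CES first-order condition, (q_2/q_1)^(0.5) = p_1/p_2.
Solve for the ratio: q_2/q_1 = [p_1/p_2]^(2).
Substitute q_2 = (q_2/q_1)·q_1 into the budget: q_1* = I/(p_1 + p_2·(q_2/q_1)).
Numerically q_2/q_1 = 1.375847, so q_1* = 72/(40.35 + 34.4·1.375847) = 0.8212 and q_2* = 1.375847·0.8212 = 1.1298.
Expenditure on q_1: 40.35·0.8212 = 33.1344; share = 0.4602.

share on q_1 = 0.4602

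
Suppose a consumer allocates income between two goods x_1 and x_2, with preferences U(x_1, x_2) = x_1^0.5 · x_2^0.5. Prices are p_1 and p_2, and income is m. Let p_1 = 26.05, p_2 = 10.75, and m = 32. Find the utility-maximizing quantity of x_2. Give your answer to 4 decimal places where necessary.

At p_1=26.05, p_2=10.75, m=32: x_2* = 0.5·32/10.75 = 1.4884.

x_2* = 1.4884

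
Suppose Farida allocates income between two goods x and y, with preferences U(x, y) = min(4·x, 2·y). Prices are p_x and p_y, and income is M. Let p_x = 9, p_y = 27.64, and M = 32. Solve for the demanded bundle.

x* = 0.4978, y* = 0.9956

Demand: x*(p_x,p_y,M) = 2·M/(2·p_x + 4·p_y), y* = 4·M/(2·p_x + 4·p_y).
Here 2·9 + 4·27.64 = 128.56, giving x* = 0.4978 and y* = 0.9956.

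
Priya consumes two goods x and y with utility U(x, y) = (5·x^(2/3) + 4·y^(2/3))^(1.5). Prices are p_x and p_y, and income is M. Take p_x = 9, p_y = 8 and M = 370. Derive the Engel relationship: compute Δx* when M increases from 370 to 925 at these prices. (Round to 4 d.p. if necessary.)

Δx* = 37.4191

From the CES first-order condition, (5/4)·(y/x)^(1/3) = p_x/p_y.
Hence y/x = ((4/5)·p_x/p_y)^(1/(1/3)), i.e. raised to the 3 power.
Substitute y = (y/x)·x into the budget: x* = M/(p_x + p_y·(y/x)).
Numerically y/x = 0.729, so x* = 370/(9 + 8·0.729) = 24.9461.
At M' = 925: x* = 62.3652. Change: 62.3652 − 24.9461 = 37.4191.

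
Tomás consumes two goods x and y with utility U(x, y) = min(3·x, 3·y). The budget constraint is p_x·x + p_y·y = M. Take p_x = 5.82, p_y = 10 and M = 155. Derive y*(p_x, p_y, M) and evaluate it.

y* = 9.7977

Here 3·5.82 + 3·10 = 47.46, giving y* = 9.7977.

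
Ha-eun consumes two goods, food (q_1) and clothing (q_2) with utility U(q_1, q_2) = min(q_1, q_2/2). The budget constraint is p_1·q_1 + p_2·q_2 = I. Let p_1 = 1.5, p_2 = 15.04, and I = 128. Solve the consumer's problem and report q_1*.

With perfect complements, no substitution: consume in ratio q_1:q_2 = 1:2.
Budget: p_1·q_1 + p_2·2·q_1 = I, so (p_1 + 2·p_2)·q_1 = I.
Demand: q_1*(p_1,p_2,I) = I/(p_1 + 2·p_2), q_2* = 2·I/(p_1 + 2·p_2).
Here 1.5 + 2·15.04 = 31.58, giving q_1* = 4.0532.

q_1* = 4.0532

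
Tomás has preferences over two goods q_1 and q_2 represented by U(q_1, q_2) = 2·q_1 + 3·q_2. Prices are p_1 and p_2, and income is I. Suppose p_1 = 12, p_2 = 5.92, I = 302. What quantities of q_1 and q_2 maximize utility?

Perfect substitutes: compare marginal utility per dollar. 2/p_1 vs 3/p_2 → 0.1667 vs 0.5068.
q_2 gives more utility per dollar, so spend all income on q_2: q_2* = I/p_2, q_1* = 0.
Numerically: q_1* = 0, q_2* = 51.0135.

q_1* = 0, q_2* = 51.0135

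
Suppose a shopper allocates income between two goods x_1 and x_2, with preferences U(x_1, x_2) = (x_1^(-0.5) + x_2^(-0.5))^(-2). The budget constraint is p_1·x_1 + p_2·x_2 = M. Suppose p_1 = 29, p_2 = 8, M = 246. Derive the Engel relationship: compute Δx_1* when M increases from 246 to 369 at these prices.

MRS = MU_x_1/MU_x_2 = (x_2/x_1)^(1.5). Set equal to p_1/p_2.
Hence x_2/x_1 = (p_1/p_2)^(1/(1.5)), i.e. raised to the 2/3 power.
With the ratio pinned down, the budget gives x_1* = M/(p_1 + p_2·(x_2/x_1)) and x_2* = (x_2/x_1)·x_1*.
Numerically x_2/x_1 = 2.359783, so x_1* = 246/(29 + 8·2.359783) = 5.138.
At M' = 369: x_1* = 7.707. Change: 7.707 − 5.138 = 2.569.

Δx_1* = 2.569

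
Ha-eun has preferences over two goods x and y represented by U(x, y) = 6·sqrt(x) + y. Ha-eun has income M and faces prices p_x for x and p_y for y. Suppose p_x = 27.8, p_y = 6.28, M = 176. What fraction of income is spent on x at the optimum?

share on x = 0.0725

Utility is quasi-linear in y; the FOC for x is 3/√x = p_x/p_y.
Thus x* = (3·p_y/p_x)² — independent of M — with the rest of income spent on y.
Plugging in: x* = (3·6.28/27.8)² = 0.4593, y* = 25.9924.
Expenditure on x: 27.8·0.4593 = 12.7678; share = 0.0725.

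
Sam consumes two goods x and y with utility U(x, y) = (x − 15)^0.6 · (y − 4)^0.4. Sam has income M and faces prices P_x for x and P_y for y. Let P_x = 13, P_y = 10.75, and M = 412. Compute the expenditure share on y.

MRS = (3/2)·(y−4)/(x−15). Tangency with P_x/P_y gives y−4 = (2/3)·(P_x/P_y)·(x−15).
Substituting into the budget: x* = 15 + 0.6·(M − 15·P_x − 4·P_y)/P_x, and y* = 4 + 0.4·(…)/P_y.
Discretionary income = 412 − 15·13 − 4·10.75 = 174; x* = 15 + 0.6·174/13 = 23.0308; y* = 4 + 0.4·174/10.75 = 10.4744.
Expenditure on y: 10.75·10.4744 = 112.6; share = 0.2733.

share on y = 0.2733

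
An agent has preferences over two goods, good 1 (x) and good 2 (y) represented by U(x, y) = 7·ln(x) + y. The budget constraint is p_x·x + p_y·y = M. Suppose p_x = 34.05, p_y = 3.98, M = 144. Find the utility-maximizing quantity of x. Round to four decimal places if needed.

x* = 0.8182

MU_x = 7/x, MU_y = 1. Tangency: 7/x = p_x/p_y.
So x*(p_x,p_y) = 7·p_y/p_x, independent of income; and y* = (M − 7·p_y)/p_y.
At the given prices: x* = 7·3.98/34.05 = 0.8182.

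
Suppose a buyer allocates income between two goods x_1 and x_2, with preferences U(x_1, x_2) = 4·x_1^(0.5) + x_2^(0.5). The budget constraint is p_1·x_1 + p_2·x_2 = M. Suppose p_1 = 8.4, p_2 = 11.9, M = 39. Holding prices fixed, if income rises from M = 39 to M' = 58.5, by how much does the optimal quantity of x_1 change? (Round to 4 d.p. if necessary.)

MRS = MU_x_1/MU_x_2 = 4·(x_2/x_1)^(0.5). Set equal to p_1/p_2.
Hence x_2/x_1 = ((1/4)·p_1/p_2)^(1/(0.5)), i.e. raised to the 2 power.
Substitute x_2 = (x_2/x_1)·x_1 into the budget: x_1* = M/(p_1 + p_2·(x_2/x_1)).
Numerically x_2/x_1 = 0.031142, so x_1* = 39/(8.4 + 11.9·0.031142) = 4.4467.
At M' = 58.5: x_1* = 6.67. Change: 6.67 − 4.4467 = 2.2233.

Δx_1* = 2.2233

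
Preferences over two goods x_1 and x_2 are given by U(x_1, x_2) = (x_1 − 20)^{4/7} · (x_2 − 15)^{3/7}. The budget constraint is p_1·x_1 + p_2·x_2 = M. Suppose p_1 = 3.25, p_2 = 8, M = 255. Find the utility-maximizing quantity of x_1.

x_1* = 32.3077

MRS = (4/3)·(x_2−15)/(x_1−20). Tangency with p_1/p_2 gives x_2−15 = (3/4)·(p_1/p_2)·(x_1−20).
Substituting into the budget: x_1* = 20 + 4/7·(M − 20·p_1 − 15·p_2)/p_1, and x_2* = 15 + 3/7·(…)/p_2.
Discretionary income = 255 − 20·3.25 − 15·8 = 70; x_1* = 20 + 4/7·70/3.25 = 32.3077.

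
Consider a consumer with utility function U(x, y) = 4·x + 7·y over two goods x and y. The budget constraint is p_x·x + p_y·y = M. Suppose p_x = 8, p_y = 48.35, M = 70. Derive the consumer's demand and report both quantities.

Numerically: x* = 8.75, y* = 0.

x* = 8.75, y* = 0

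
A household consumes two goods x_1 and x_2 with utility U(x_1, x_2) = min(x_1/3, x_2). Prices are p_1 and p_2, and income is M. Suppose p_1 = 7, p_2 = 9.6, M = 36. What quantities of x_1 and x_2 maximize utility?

x_1* = 3.5294, x_2* = 1.1765

With perfect complements, no substitution: consume in ratio x_1:x_2 = 3:1.
Budget: p_1·x_1 + p_2·(1/3)·x_1 = M, so (3·p_1 + p_2)·x_1 = 3·M.
Demand: x_1*(p_1,p_2,M) = 3·M/(3·p_1 + p_2), x_2* = M/(3·p_1 + p_2).
Here 3·7 + 9.6 = 30.6, giving x_1* = 3.5294 and x_2* = 1.1765.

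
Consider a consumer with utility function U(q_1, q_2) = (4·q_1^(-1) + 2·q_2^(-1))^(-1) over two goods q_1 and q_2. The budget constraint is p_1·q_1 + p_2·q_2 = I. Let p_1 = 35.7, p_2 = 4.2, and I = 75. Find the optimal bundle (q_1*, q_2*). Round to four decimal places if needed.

q_1* = 1.6908, q_2* = 3.4856

From the CES first-order condition, 2·(q_2/q_1)^(2) = p_1/p_2.
Solve for the ratio: q_2/q_1 = [(1/2)·p_1/p_2]^(0.5).
Substitute q_2 = (q_2/q_1)·q_1 into the budget: q_1* = I/(p_1 + p_2·(q_2/q_1)).
Numerically q_2/q_1 = 2.061553, so q_1* = 75/(35.7 + 4.2·2.061553) = 1.6908 and q_2* = 2.061553·1.6908 = 3.4856.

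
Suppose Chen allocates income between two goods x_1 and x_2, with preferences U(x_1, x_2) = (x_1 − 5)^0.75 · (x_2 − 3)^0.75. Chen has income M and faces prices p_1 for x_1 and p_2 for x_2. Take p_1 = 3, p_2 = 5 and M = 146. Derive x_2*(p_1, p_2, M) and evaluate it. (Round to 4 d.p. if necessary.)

x_2* = 14.6

This is Cobb-Douglas in (x_1−5, x_2−3): tangency gives 0.75·p_2·(x_2−3) = 0.75·p_1·(x_1−5).
After buying the subsistence bundle (5, 3), a share 0.5 of the remaining income goes to x_1: x_1* = 5 + 0.5·(M − 5p_1 − 3p_2)/p_1.
Discretionary income = 146 − 5·3 − 3·5 = 116; x_2* = 3 + 0.5·116/5 = 14.6.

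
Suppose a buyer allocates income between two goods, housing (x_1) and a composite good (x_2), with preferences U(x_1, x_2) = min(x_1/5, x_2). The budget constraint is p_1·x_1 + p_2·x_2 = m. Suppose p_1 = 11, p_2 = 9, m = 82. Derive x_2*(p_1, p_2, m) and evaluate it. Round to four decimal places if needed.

Here 5·11 + 9 = 64, giving x_2* = 1.2812.

x_2* = 1.2812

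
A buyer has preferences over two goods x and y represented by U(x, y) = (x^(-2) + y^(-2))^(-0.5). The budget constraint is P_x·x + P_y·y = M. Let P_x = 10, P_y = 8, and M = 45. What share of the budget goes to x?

share on x = 0.5371

From the CES first-order condition, (y/x)^(3) = P_x/P_y.
Hence y/x = (P_x/P_y)^(1/(3)), i.e. raised to the 1/3 power.
Substitute y = (y/x)·x into the budget: x* = M/(P_x + P_y·(y/x)).
Numerically y/x = 1.077217, so x* = 45/(10 + 8·1.077217) = 2.417 and y* = 1.077217·2.417 = 2.6037.
Expenditure on x: 10·2.417 = 24.1705; share = 0.5371.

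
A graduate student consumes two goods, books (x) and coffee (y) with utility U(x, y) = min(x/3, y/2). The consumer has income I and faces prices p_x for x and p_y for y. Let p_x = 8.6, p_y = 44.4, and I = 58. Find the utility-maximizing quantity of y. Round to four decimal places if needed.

y* = 1.0122

Demand: x*(p_x,p_y,I) = 3·I/(3·p_x + 2·p_y), y* = 2·I/(3·p_x + 2·p_y).
Here 3·8.6 + 2·44.4 = 114.6, giving y* = 1.0122.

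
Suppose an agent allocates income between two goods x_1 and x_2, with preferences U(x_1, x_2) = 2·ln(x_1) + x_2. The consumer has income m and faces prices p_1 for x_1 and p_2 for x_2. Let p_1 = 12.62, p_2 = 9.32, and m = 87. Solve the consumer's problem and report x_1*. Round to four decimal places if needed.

x_1* = 1.477

Set MRS = p_1/p_2: (2/x_1)/1 = p_1/p_2.
So x_1*(p_1,p_2) = 2·p_2/p_1, independent of income; and x_2* = (m − 2·p_2)/p_2.
At the given prices: x_1* = 2·9.32/12.62 = 1.477.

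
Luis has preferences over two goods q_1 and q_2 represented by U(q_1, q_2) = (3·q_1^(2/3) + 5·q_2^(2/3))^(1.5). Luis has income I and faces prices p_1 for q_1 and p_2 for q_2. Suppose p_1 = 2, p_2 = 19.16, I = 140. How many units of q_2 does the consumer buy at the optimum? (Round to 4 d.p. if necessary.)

q_2* = 0.3509

MU_q_1 ∝ 3·q_1^(-1/3), MU_q_2 ∝ 5·q_2^(-1/3), so MRS = (3/5)·(q_2/q_1)^(1/3) = p_1/p_2.
Hence q_2/q_1 = ((5/3)·p_1/p_2)^(1/(1/3)), i.e. raised to the 3 power.
Substitute q_2 = (q_2/q_1)·q_1 into the budget: q_1* = I/(p_1 + p_2·(q_2/q_1)).
Numerically q_2/q_1 = 0.005266, so q_1* = 140/(2 + 19.16·0.005266) = 66.6384 and q_2* = 0.005266·66.6384 = 0.3509.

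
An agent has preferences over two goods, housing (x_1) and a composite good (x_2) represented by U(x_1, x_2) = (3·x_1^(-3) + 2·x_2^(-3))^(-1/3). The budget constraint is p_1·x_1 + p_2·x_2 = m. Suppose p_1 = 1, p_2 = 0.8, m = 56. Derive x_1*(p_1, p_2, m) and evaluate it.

x_1* = 31.7397

Substitute x_2 = (x_2/x_1)·x_1 into the budget: x_1* = m/(p_1 + p_2·(x_2/x_1)).
Numerically x_2/x_1 = 0.955443, so x_1* = 56/(1 + 0.8·0.955443) = 31.7397.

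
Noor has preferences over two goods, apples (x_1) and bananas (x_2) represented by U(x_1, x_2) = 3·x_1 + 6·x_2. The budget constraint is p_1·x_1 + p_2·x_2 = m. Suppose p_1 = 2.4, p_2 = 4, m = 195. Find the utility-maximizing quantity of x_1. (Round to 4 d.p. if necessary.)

x_1* = 0

x_2 gives more utility per dollar, so spend all income on x_2: x_2* = m/p_2, x_1* = 0.
Numerically: x_1* = 0, x_2* = 48.75.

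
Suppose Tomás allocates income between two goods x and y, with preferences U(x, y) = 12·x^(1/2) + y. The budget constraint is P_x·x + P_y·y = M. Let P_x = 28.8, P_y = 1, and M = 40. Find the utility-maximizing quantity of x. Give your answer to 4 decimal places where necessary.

Set MRS = P_x/P_y: 6·x^(−1/2) = P_x/P_y.
Solve: √x = 6·P_y/P_x, so x*(P_x,P_y) = (6·P_y/P_x)², and y* = (M − P_x·x*)/P_y.
Plugging in: x* = (6·1/28.8)² = 0.0434.

x* = 0.0434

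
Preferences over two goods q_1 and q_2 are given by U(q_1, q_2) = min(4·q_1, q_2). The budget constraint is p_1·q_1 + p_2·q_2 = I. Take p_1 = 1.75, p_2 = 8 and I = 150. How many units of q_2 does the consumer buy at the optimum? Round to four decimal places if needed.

q_2* = 17.7778

Demand: q_1*(p_1,p_2,I) = I/(p_1 + 4·p_2), q_2* = 4·I/(p_1 + 4·p_2).
Here 1.75 + 4·8 = 33.75, giving q_2* = 17.7778.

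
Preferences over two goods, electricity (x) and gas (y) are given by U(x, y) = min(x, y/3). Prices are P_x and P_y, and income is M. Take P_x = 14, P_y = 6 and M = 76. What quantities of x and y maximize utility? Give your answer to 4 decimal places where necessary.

Leontief preferences: the optimum is at the kink where x/1 = y/3, i.e. y = 3·x.
Budget: P_x·x + P_y·3·x = M, so (P_x + 3·P_y)·x = M.
Demand: x*(P_x,P_y,M) = M/(P_x + 3·P_y), y* = 3·M/(P_x + 3·P_y).
Here 14 + 3·6 = 32, giving x* = 2.375 and y* = 7.125.

x* = 2.375, y* = 7.125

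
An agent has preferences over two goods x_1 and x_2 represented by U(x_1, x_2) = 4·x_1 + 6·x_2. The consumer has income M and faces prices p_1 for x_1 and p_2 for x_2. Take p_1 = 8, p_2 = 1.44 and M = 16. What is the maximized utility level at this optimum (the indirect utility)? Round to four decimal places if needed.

Perfect substitutes: compare marginal utility per dollar. 4/p_1 vs 6/p_2 → 0.5 vs 4.1667.
x_2 gives more utility per dollar, so spend all income on x_2: x_2* = M/p_2, x_1* = 0.
Numerically: x_1* = 0, x_2* = 11.1111.
Utility at the optimum: U(0, 11.1111) = 66.6667.

V = 66.6667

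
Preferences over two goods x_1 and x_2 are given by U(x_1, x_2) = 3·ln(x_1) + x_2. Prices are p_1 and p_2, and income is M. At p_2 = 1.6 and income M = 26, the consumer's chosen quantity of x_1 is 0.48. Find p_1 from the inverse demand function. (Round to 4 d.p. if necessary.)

Set MRS = p_1/p_2: (3/x_1)/1 = p_1/p_2.
So x_1*(p_1,p_2) = 3·p_2/p_1, independent of income; and x_2* = (M − 3·p_2)/p_2.
Set x_1* = 0.48 in the demand function and solve for p_1: p_1 = 10.

p_1 = 10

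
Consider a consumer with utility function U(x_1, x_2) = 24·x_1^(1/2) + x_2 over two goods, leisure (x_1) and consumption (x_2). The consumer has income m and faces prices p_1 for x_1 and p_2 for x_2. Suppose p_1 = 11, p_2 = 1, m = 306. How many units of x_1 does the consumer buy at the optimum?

x_1* = 1.1901

Utility is quasi-linear in x_2; the FOC for x_1 is 12/√x_1 = p_1/p_2.
Solve: √x_1 = 12·p_2/p_1, so x_1*(p_1,p_2) = (12·p_2/p_1)², and x_2* = (m − p_1·x_1*)/p_2.
Plugging in: x_1* = (12·1/11)² = 1.1901.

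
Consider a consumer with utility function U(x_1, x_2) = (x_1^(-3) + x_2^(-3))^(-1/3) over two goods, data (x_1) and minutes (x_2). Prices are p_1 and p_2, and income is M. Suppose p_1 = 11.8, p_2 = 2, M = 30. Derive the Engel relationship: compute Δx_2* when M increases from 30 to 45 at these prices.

Substitute x_2 = (x_2/x_1)·x_1 into the budget: x_1* = M/(p_1 + p_2·(x_2/x_1)).
Numerically x_2/x_1 = 1.558522, so x_1* = 30/(11.8 + 2·1.558522) = 2.0111 and x_2* = 1.558522·2.0111 = 3.1344.
At M' = 45: x_2* = 4.7016. Change: 4.7016 − 3.1344 = 1.5672.

Δx_2* = 1.5672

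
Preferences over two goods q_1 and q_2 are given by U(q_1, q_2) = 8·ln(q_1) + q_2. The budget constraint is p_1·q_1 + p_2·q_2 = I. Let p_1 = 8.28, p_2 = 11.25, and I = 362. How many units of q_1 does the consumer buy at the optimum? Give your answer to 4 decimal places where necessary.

Set MRS = p_1/p_2: (8/q_1)/1 = p_1/p_2.
So q_1*(p_1,p_2) = 8·p_2/p_1, independent of income; and q_2* = (I − 8·p_2)/p_2.
At the given prices: q_1* = 8·11.25/8.28 = 10.8696.

q_1* = 10.8696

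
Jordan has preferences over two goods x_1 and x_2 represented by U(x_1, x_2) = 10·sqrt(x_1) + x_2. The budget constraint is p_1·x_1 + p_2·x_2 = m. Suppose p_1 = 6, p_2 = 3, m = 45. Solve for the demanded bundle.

Utility is quasi-linear in x_2; the FOC for x_1 is 5/√x_1 = p_1/p_2.
Solve: √x_1 = 5·p_2/p_1, so x_1*(p_1,p_2) = (5·p_2/p_1)², and x_2* = (m − p_1·x_1*)/p_2.
Plugging in: x_1* = (5·3/6)² = 6.25, x_2* = 2.5.

x_1* = 6.25, x_2* = 2.5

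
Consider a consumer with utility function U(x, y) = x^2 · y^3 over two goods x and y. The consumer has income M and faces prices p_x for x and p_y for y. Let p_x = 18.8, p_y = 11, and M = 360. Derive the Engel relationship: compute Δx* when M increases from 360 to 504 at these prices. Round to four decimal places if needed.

Tangency: MRS = (2/3)·y/x = p_x/p_y.
Rearranging, p_y·y = (3/2)·p_x·x. Substituting into the budget gives p_x·x·(1 + (3/2)) = M.
Demand: x*(p_x,p_y,M) = 0.4·M/p_x and y* = 0.6·M/p_y.
At p_x=18.8, p_y=11, M=360: x* = 0.4·360/18.8 = 7.6596.
At M' = 504: x* = 10.7234. Change: 10.7234 − 7.6596 = 3.0638.

Δx* = 3.0638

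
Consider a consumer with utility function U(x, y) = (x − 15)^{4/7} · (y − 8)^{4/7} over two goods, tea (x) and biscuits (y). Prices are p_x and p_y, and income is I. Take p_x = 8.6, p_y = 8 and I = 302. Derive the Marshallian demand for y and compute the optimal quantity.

y* = 14.8125

MRS = (y−8)/(x−15). Tangency with p_x/p_y gives y−8 = (p_x/p_y)·(x−15).
Substituting into the budget: x* = 15 + 0.5·(I − 15·p_x − 8·p_y)/p_x, and y* = 8 + 0.5·(…)/p_y.
Discretionary income = 302 − 15·8.6 − 8·8 = 109; y* = 8 + 0.5·109/8 = 14.8125.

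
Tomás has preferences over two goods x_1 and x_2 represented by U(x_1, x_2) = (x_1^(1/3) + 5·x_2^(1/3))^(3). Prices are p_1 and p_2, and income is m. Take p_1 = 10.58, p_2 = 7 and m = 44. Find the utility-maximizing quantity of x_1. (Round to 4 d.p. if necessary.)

From the CES first-order condition, (1/5)·(x_2/x_1)^(2/3) = p_1/p_2.
Hence x_2/x_1 = (5·p_1/p_2)^(1/(2/3)), i.e. raised to the 1.5 power.
With the ratio pinned down, the budget gives x_1* = m/(p_1 + p_2·(x_2/x_1)) and x_2* = (x_2/x_1)·x_1*.
Numerically x_2/x_1 = 20.774781, so x_1* = 44/(10.58 + 7·20.774781) = 0.282.

x_1* = 0.282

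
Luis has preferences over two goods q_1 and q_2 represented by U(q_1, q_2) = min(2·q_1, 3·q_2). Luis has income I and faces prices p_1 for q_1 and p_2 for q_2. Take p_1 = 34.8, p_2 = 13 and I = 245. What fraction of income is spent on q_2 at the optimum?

share on q_2 = 0.1994

Leontief preferences: the optimum is at the kink where q_1/3 = q_2/2, i.e. q_2 = (2/3)·q_1.
Budget: p_1·q_1 + p_2·(2/3)·q_1 = I, so (3·p_1 + 2·p_2)·q_1 = 3·I.
Demand: q_1*(p_1,p_2,I) = 3·I/(3·p_1 + 2·p_2), q_2* = 2·I/(3·p_1 + 2·p_2).
Here 3·34.8 + 2·13 = 130.4, giving q_1* = 5.6365 and q_2* = 3.7577.
Expenditure on q_2: 13·3.7577 = 48.8497; share = 0.1994.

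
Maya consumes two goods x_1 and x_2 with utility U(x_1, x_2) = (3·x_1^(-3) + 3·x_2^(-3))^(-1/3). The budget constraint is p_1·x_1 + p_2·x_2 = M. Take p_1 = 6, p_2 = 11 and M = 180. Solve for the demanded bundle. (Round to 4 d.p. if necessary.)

x_1* = 11.648, x_2* = 10.0102

Numerically x_2/x_1 = 0.859389, so x_1* = 180/(6 + 11·0.859389) = 11.648 and x_2* = 0.859389·11.648 = 10.0102.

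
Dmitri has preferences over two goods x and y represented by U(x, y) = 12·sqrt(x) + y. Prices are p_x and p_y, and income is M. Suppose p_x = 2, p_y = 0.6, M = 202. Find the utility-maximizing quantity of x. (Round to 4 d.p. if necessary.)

Utility is quasi-linear in y; the FOC for x is 6/√x = p_x/p_y.
Solve: √x = 6·p_y/p_x, so x*(p_x,p_y) = (6·p_y/p_x)², and y* = (M − p_x·x*)/p_y.
Plugging in: x* = (6·0.6/2)² = 3.24.

x* = 3.24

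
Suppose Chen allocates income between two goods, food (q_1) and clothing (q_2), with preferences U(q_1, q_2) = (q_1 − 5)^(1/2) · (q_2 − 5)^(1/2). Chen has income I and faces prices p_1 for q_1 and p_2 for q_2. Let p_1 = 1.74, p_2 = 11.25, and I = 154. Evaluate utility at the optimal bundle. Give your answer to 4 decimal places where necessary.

V = 10.0636

This is Cobb-Douglas in (q_1−5, q_2−5): tangency gives 0.5·p_2·(q_2−5) = 0.5·p_1·(q_1−5).
After buying the subsistence bundle (5, 5), a share 0.5 of the remaining income goes to q_1: q_1* = 5 + 0.5·(I − 5p_1 − 5p_2)/p_1.
Discretionary income = 154 − 5·1.74 − 5·11.25 = 89.05; q_1* = 5 + 0.5·89.05/1.74 = 30.5891; q_2* = 5 + 0.5·89.05/11.25 = 8.9578.
Utility at the optimum: U(30.5891, 8.9578) = 10.0636.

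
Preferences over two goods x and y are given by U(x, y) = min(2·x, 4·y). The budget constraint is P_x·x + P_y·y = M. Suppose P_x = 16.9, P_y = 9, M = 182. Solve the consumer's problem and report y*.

y* = 4.2523

Leontief preferences: the optimum is at the kink where x/4 = y/2, i.e. y = (1/2)·x.
Budget: P_x·x + P_y·(1/2)·x = M, so (4·P_x + 2·P_y)·x = 4·M.
Demand: x*(P_x,P_y,M) = 4·M/(4·P_x + 2·P_y), y* = 2·M/(4·P_x + 2·P_y).
Here 4·16.9 + 2·9 = 85.6, giving y* = 4.2523.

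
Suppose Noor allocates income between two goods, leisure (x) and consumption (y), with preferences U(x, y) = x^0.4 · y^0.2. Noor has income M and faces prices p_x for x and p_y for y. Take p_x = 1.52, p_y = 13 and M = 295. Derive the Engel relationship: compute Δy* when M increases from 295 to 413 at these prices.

Demand: x*(p_x,p_y,M) = 2/3·M/p_x and y* = 1/3·M/p_y.
At p_x=1.52, p_y=13, M=295: y* = 1/3·295/13 = 7.5641.
At M' = 413: y* = 10.5897. Change: 10.5897 − 7.5641 = 3.0256.

Δy* = 3.0256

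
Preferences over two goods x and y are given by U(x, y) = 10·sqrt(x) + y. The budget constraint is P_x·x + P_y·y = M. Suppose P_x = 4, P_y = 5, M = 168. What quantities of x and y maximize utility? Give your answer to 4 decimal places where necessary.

MU_x = 5/√x, MU_y = 1. Tangency: 5/√x = P_x/P_y.
Thus x* = (5·P_y/P_x)² — independent of M — with the rest of income spent on y.
Plugging in: x* = (5·5/4)² = 39.0625, y* = 2.35.

x* = 39.0625, y* = 2.35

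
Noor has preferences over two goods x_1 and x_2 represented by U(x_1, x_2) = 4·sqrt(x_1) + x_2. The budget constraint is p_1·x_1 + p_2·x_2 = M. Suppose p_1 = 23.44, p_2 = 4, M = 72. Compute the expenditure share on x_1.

share on x_1 = 0.0379

MU_x_1 = 2/√x_1, MU_x_2 = 1. Tangency: 2/√x_1 = p_1/p_2.
Solve: √x_1 = 2·p_2/p_1, so x_1*(p_1,p_2) = (2·p_2/p_1)², and x_2* = (M − p_1·x_1*)/p_2.
Plugging in: x_1* = (2·4/23.44)² = 0.1165, x_2* = 17.3174.
Expenditure on x_1: 23.44·0.1165 = 2.7304; share = 0.0379.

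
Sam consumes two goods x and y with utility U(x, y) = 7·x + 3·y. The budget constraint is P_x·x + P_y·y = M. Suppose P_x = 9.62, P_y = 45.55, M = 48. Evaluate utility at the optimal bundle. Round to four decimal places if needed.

V = 34.9272

Linear utility — the consumer picks whichever good has higher MU/price: 7/9.62 = 0.7277 vs 3/45.55 = 0.0659.
x gives more utility per dollar, so spend all income on x: x* = M/P_x, y* = 0.
Numerically: x* = 4.9896, y* = 0.
Utility at the optimum: U(4.9896, 0) = 34.9272.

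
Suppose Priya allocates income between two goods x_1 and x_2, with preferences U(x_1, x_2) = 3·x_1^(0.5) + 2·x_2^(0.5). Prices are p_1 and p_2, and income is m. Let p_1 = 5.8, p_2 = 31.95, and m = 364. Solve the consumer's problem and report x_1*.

x_1* = 58.0732

Substitute x_2 = (x_2/x_1)·x_1 into the budget: x_1* = m/(p_1 + p_2·(x_2/x_1)).
Numerically x_2/x_1 = 0.014646, so x_1* = 364/(5.8 + 31.95·0.014646) = 58.0732.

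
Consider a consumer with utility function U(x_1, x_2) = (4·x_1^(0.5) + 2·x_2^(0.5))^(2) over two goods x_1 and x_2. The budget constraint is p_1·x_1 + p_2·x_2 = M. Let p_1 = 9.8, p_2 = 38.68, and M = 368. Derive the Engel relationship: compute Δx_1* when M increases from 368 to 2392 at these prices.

MU_x_1 ∝ 4·x_1^(-0.5), MU_x_2 ∝ 2·x_2^(-0.5), so MRS = 2·(x_2/x_1)^(0.5) = p_1/p_2.
Hence x_2/x_1 = ((1/2)·p_1/p_2)^(1/(0.5)), i.e. raised to the 2 power.
With the ratio pinned down, the budget gives x_1* = M/(p_1 + p_2·(x_2/x_1)) and x_2* = (x_2/x_1)·x_1*.
Numerically x_2/x_1 = 0.016048, so x_1* = 368/(9.8 + 38.68·0.016048) = 35.3142.
At M' = 2392: x_1* = 229.5424. Change: 229.5424 − 35.3142 = 194.2282.

Δx_1* = 194.2282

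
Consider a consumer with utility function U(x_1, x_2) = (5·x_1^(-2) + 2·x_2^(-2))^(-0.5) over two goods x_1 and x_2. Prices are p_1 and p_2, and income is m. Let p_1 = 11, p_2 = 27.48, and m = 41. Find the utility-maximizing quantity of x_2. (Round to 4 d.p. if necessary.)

Substitute x_2 = (x_2/x_1)·x_1 into the budget: x_1* = m/(p_1 + p_2·(x_2/x_1)).
Numerically x_2/x_1 = 0.543015, so x_1* = 41/(11 + 27.48·0.543015) = 1.5817 and x_2* = 0.543015·1.5817 = 0.8589.

x_2* = 0.8589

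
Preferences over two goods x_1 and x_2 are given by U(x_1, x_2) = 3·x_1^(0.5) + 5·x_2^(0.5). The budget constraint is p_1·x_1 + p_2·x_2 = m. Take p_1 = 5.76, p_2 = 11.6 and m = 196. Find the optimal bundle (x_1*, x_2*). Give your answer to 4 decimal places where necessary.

x_1* = 14.3015, x_2* = 9.7951

Substitute x_2 = (x_2/x_1)·x_1 into the budget: x_1* = m/(p_1 + p_2·(x_2/x_1)).
Numerically x_2/x_1 = 0.684899, so x_1* = 196/(5.76 + 11.6·0.684899) = 14.3015 and x_2* = 0.684899·14.3015 = 9.7951.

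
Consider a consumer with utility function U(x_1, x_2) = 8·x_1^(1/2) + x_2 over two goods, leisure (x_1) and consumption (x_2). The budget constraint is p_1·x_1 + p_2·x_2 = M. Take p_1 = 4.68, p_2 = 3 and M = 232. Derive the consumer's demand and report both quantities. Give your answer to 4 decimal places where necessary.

x_1* = 6.5746, x_2* = 67.0769

Set MRS = p_1/p_2: 4·x_1^(−1/2) = p_1/p_2.
Thus x_1* = (4·p_2/p_1)² — independent of M — with the rest of income spent on x_2.
Plugging in: x_1* = (4·3/4.68)² = 6.5746, x_2* = 67.0769.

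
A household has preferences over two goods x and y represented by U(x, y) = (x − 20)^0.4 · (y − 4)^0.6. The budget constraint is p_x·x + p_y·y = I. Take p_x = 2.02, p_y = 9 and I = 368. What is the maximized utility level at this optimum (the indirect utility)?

MRS = (2/3)·(y−4)/(x−20). Tangency with p_x/p_y gives y−4 = (3/2)·(p_x/p_y)·(x−20).
Substituting into the budget: x* = 20 + 0.4·(I − 20·p_x − 4·p_y)/p_x, and y* = 4 + 0.6·(…)/p_y.
Discretionary income = 368 − 20·2.02 − 4·9 = 291.6; x* = 20 + 0.4·291.6/2.02 = 77.7426; y* = 4 + 0.6·291.6/9 = 23.44.
Utility at the optimum: U(77.7426, 23.44) = 30.048.

V = 30.048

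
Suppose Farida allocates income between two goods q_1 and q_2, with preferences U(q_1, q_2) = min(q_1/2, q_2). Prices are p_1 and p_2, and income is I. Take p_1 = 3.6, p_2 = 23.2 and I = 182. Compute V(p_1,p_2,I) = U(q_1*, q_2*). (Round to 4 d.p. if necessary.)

V = 5.9868

Demand: q_1*(p_1,p_2,I) = 2·I/(2·p_1 + p_2), q_2* = I/(2·p_1 + p_2).
Here 2·3.6 + 23.2 = 30.4, giving q_1* = 11.9737 and q_2* = 5.9868.
Utility at the optimum: U(11.9737, 5.9868) = 5.9868.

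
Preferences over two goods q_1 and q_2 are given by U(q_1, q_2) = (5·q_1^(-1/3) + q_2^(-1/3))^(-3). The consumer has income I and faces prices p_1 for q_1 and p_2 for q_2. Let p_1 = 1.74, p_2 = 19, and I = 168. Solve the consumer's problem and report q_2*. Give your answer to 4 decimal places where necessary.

q_2* = 3.1141

Substitute q_2 = (q_2/q_1)·q_1 into the budget: q_1* = I/(p_1 + p_2·(q_2/q_1)).
Numerically q_2/q_1 = 0.049787, so q_1* = 168/(1.74 + 19·0.049787) = 62.5475 and q_2* = 0.049787·62.5475 = 3.1141.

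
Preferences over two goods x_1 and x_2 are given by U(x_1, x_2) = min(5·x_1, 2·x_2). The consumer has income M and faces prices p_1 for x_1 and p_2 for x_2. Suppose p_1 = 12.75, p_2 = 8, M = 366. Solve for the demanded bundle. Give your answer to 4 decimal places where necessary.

With perfect complements, no substitution: consume in ratio x_1:x_2 = 2:5.
Budget: p_1·x_1 + p_2·(5/2)·x_1 = M, so (2·p_1 + 5·p_2)·x_1 = 2·M.
Demand: x_1*(p_1,p_2,M) = 2·M/(2·p_1 + 5·p_2), x_2* = 5·M/(2·p_1 + 5·p_2).
Here 2·12.75 + 5·8 = 65.5, giving x_1* = 11.1756 and x_2* = 27.9389.

x_1* = 11.1756, x_2* = 27.9389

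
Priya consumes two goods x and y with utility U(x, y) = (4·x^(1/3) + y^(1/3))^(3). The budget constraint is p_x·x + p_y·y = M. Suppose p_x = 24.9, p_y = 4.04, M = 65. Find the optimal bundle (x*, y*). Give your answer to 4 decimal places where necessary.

x* = 1.9922, y* = 3.8104

From the CES first-order condition, 4·(y/x)^(2/3) = p_x/p_y.
Solve for the ratio: y/x = [(1/4)·p_x/p_y]^(1.5).
With the ratio pinned down, the budget gives x* = M/(p_x + p_y·(y/x)) and y* = (y/x)·x*.
Numerically y/x = 1.912657, so x* = 65/(24.9 + 4.04·1.912657) = 1.9922 and y* = 1.912657·1.9922 = 3.8104.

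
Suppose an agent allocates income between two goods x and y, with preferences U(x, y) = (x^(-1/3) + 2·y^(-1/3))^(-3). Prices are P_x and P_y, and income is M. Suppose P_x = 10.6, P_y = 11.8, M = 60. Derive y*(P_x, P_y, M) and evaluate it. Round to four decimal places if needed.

MU_x ∝ x^(-4/3), MU_y ∝ 2·y^(-4/3), so MRS = (1/2)·(y/x)^(4/3) = P_x/P_y.
Hence y/x = (2·P_x/P_y)^(1/(4/3)), i.e. raised to the 0.75 power.
With the ratio pinned down, the budget gives x* = M/(P_x + P_y·(y/x)) and y* = (y/x)·x*.
Numerically y/x = 1.551817, so x* = 60/(10.6 + 11.8·1.551817) = 2.0753 and y* = 1.551817·2.0753 = 3.2205.

y* = 3.2205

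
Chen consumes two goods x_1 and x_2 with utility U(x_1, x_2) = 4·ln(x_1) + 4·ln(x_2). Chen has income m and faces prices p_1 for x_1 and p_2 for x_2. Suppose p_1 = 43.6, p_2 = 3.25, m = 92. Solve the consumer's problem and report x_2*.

MU_x_1/MU_x_2 = (4·x_2)/(4·x_1); tangency sets this equal to p_1/p_2.
So 4·p_2·x_2 = 4·p_1·x_1; combined with the budget, a share 0.5 of income goes to x_1.
Demand: x_1*(p_1,p_2,m) = 0.5·m/p_1 and x_2* = 0.5·m/p_2.
At p_1=43.6, p_2=3.25, m=92: x_2* = 0.5·92/3.25 = 14.1538.

x_2* = 14.1538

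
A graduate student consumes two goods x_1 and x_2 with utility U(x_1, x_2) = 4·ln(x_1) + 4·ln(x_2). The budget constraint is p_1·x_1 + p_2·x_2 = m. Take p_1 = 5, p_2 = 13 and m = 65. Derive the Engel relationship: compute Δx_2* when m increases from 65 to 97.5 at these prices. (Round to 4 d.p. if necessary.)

Δx_2* = 1.25

The MRS is x_2/x_1. Set MRS = p_1/p_2.
So 4·p_2·x_2 = 4·p_1·x_1; combined with the budget, a share 0.5 of income goes to x_1.
Demand: x_1*(p_1,p_2,m) = 0.5·m/p_1 and x_2* = 0.5·m/p_2.
At p_1=5, p_2=13, m=65: x_2* = 0.5·65/13 = 2.5.
At m' = 97.5: x_2* = 3.75. Change: 3.75 − 2.5 = 1.25.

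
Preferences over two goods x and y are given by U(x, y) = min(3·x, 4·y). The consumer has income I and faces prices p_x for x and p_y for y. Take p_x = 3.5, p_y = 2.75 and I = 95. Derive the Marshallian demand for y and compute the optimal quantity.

y* = 12.809

With perfect complements, no substitution: consume in ratio x:y = 4:3.
Budget: p_x·x + p_y·(3/4)·x = I, so (4·p_x + 3·p_y)·x = 4·I.
Demand: x*(p_x,p_y,I) = 4·I/(4·p_x + 3·p_y), y* = 3·I/(4·p_x + 3·p_y).
Here 4·3.5 + 3·2.75 = 22.25, giving y* = 12.809.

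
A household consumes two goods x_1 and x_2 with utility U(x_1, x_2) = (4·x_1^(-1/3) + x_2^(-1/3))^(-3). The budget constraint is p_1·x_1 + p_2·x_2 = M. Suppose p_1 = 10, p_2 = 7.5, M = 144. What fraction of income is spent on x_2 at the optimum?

With the ratio pinned down, the budget gives x_1* = M/(p_1 + p_2·(x_2/x_1)) and x_2* = (x_2/x_1)·x_1*.
Numerically x_2/x_1 = 0.438691, so x_1* = 144/(10 + 7.5·0.438691) = 10.8351 and x_2* = 0.438691·10.8351 = 4.7532.
Expenditure on x_2: 7.5·4.7532 = 35.6494; share = 0.2476.

share on x_2 = 0.2476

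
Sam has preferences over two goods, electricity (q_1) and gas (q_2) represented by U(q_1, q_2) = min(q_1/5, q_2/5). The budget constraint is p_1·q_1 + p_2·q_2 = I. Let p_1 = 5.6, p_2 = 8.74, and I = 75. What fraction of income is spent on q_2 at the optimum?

Leontief preferences: the optimum is at the kink where q_1/5 = q_2/5, i.e. q_2 = q_1.
Budget: p_1·q_1 + p_2·q_1 = I, so (5·p_1 + 5·p_2)·q_1 = 5·I.
Demand: q_1*(p_1,p_2,I) = 5·I/(5·p_1 + 5·p_2), q_2* = 5·I/(5·p_1 + 5·p_2).
Here 5·5.6 + 5·8.74 = 71.7, giving q_1* = 5.2301 and q_2* = 5.2301.
Expenditure on q_2: 8.74·5.2301 = 45.7113; share = 0.6095.

share on q_2 = 0.6095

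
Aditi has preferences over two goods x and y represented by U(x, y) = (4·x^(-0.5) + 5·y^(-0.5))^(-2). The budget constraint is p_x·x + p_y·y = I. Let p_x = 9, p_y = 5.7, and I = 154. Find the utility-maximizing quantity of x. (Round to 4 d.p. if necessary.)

x* = 8.5705

MU_x ∝ 4·x^(-1.5), MU_y ∝ 5·y^(-1.5), so MRS = (4/5)·(y/x)^(1.5) = p_x/p_y.
Hence y/x = ((5/4)·p_x/p_y)^(1/(1.5)), i.e. raised to the 2/3 power.
With the ratio pinned down, the budget gives x* = I/(p_x + p_y·(y/x)) and y* = (y/x)·x*.
Numerically y/x = 1.573446, so x* = 154/(9 + 5.7·1.573446) = 8.5705.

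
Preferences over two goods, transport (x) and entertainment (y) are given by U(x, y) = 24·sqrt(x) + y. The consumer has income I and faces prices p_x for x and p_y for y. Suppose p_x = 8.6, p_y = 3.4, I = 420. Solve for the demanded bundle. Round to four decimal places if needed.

x* = 22.5073, y* = 66.5992

Solve: √x = 12·p_y/p_x, so x*(p_x,p_y) = (12·p_y/p_x)², and y* = (I − p_x·x*)/p_y.
Plugging in: x* = (12·3.4/8.6)² = 22.5073, y* = 66.5992.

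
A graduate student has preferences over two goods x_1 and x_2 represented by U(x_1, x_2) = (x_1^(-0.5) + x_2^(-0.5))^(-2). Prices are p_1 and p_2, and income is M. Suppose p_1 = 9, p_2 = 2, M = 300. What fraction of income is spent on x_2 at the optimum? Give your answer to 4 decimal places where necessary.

Numerically x_2/x_1 = 2.725681, so x_1* = 300/(9 + 2·2.725681) = 20.7593 and x_2* = 2.725681·20.7593 = 56.5832.
Expenditure on x_2: 2·56.5832 = 113.1664; share = 0.3772.

share on x_2 = 0.3772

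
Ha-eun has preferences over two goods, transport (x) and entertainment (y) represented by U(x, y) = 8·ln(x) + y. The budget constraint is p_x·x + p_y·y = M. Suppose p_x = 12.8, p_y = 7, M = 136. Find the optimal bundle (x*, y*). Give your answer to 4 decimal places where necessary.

x* = 4.375, y* = 11.4286

MU_x = 8/x, MU_y = 1. Tangency: 8/x = p_x/p_y.
So x*(p_x,p_y) = 8·p_y/p_x, independent of income; and y* = (M − 8·p_y)/p_y.
At the given prices: x* = 8·7/12.8 = 4.375, and y* = 11.4286.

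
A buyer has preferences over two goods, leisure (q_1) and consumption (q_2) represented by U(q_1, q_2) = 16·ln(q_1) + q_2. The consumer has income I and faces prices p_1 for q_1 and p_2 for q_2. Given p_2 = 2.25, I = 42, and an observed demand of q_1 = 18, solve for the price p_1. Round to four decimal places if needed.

Set MRS = p_1/p_2: (16/q_1)/1 = p_1/p_2.
So q_1*(p_1,p_2) = 16·p_2/p_1, independent of income; and q_2* = (I − 16·p_2)/p_2.
Set q_1* = 18 in the demand function and solve for p_1: p_1 = 2.

p_1 = 2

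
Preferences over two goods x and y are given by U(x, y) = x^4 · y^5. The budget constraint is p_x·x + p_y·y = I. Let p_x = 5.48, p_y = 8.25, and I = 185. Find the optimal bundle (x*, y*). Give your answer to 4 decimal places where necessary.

Demand: x*(p_x,p_y,I) = 4/9·I/p_x and y* = 5/9·I/p_y.
At p_x=5.48, p_y=8.25, I=185: x* = 4/9·185/5.48 = 15.0041, y* = 12.4579.

x* = 15.0041, y* = 12.4579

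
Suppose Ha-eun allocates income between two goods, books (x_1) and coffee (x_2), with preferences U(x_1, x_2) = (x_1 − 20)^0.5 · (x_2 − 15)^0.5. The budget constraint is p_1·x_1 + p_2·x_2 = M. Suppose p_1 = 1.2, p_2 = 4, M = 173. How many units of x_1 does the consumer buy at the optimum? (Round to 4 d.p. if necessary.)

x_1* = 57.0833

This is Cobb-Douglas in (x_1−20, x_2−15): tangency gives 0.5·p_2·(x_2−15) = 0.5·p_1·(x_1−20).
After buying the subsistence bundle (20, 15), a share 0.5 of the remaining income goes to x_1: x_1* = 20 + 0.5·(M − 20p_1 − 15p_2)/p_1.
Discretionary income = 173 − 20·1.2 − 15·4 = 89; x_1* = 20 + 0.5·89/1.2 = 57.0833.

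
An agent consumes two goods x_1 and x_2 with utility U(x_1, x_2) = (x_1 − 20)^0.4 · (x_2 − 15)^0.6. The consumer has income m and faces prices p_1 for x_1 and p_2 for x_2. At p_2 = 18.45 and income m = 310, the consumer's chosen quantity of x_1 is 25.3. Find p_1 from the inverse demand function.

Let x_1' = x_1−20, x_2' = x_2−15. MRS = (2/3)·x_2'/x_1' = p_1/p_2.
Substituting into the budget: x_1* = 20 + 0.4·(m − 20·p_1 − 15·p_2)/p_1, and x_2* = 15 + 0.6·(…)/p_2.
Set x_1* = 25.3 in the demand function and solve for p_1: p_1 = 1.

p_1 = 1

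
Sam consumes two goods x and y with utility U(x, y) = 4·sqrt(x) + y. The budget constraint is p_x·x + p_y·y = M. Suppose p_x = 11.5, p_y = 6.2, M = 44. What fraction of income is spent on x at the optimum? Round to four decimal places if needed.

share on x = 0.3039

Utility is quasi-linear in y; the FOC for x is 2/√x = p_x/p_y.
Solve: √x = 2·p_y/p_x, so x*(p_x,p_y) = (2·p_y/p_x)², and y* = (M − p_x·x*)/p_y.
Plugging in: x* = (2·6.2/11.5)² = 1.1626, y* = 4.9403.
Expenditure on x: 11.5·1.1626 = 13.3704; share = 0.3039.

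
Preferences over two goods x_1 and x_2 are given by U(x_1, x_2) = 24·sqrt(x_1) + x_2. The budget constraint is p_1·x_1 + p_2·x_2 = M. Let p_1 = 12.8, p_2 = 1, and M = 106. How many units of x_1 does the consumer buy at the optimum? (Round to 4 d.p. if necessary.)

Utility is quasi-linear in x_2; the FOC for x_1 is 12/√x_1 = p_1/p_2.
Solve: √x_1 = 12·p_2/p_1, so x_1*(p_1,p_2) = (12·p_2/p_1)², and x_2* = (M − p_1·x_1*)/p_2.
Plugging in: x_1* = (12·1/12.8)² = 0.8789.

x_1* = 0.8789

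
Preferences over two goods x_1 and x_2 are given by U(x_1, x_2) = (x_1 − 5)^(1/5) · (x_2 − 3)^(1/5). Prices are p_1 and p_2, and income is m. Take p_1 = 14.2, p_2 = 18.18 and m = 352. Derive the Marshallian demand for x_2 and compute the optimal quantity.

MRS = (x_2−3)/(x_1−5). Tangency with p_1/p_2 gives x_2−3 = (p_1/p_2)·(x_1−5).
Substituting into the budget: x_1* = 5 + 0.5·(m − 5·p_1 − 3·p_2)/p_1, and x_2* = 3 + 0.5·(…)/p_2.
Discretionary income = 352 − 5·14.2 − 3·18.18 = 226.46; x_2* = 3 + 0.5·226.46/18.18 = 9.2283.

x_2* = 9.2283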